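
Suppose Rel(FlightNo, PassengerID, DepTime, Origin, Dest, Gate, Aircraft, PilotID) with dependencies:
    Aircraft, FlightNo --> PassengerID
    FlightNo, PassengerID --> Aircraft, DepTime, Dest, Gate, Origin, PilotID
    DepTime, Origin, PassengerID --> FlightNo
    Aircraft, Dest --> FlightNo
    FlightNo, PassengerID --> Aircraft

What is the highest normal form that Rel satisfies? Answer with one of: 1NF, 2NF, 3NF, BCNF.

Candidate keys: {Aircraft, Dest}, {Aircraft, FlightNo}, {DepTime, Origin, PassengerID}, {FlightNo, PassengerID}. Prime attributes: {Aircraft, DepTime, Dest, FlightNo, Origin, PassengerID}.
Every FD has a superkey on the left, so the relation is in BCNF.

BCNF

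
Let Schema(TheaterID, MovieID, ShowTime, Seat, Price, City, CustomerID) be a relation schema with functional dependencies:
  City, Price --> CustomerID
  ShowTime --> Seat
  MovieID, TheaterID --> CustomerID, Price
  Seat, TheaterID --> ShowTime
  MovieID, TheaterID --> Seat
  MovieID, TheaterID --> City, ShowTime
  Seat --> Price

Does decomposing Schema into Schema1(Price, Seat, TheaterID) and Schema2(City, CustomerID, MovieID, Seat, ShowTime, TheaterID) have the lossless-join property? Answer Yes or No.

Yes

Common attributes: {Seat, TheaterID}; their closure is {Price, Seat, ShowTime, TheaterID}.
Schema1 is contained in that closure, so Schema1 ∩ Schema2 --> Schema1 holds and the join is lossless.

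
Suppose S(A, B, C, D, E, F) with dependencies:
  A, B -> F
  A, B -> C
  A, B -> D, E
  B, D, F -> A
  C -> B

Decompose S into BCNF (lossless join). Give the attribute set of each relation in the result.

Candidate keys of the original relation: {A, B}, {A, C}, {B, D, F}, {C, D, F}.
{A, B, C, D, E, F}: {C} determines {B, C} here but is not a superkey — split on C -> B, giving {B, C} and {A, C, D, E, F}.
{B, C} is in BCNF.
{A, C, D, E, F} is in BCNF.

{A, C, D, E, F}; {B, C}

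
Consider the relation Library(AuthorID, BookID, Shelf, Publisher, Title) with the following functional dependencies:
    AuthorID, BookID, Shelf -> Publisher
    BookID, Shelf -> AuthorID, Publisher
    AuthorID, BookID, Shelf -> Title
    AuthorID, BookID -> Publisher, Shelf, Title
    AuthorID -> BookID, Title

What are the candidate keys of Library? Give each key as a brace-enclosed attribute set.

{AuthorID}, {BookID, Shelf}

{AuthorID}⁺ = {AuthorID, BookID, Publisher, Shelf, Title}, which is every attribute, so {AuthorID} is a candidate key.
{BookID, Shelf}⁺ = {AuthorID, BookID, Publisher, Shelf, Title}, which is every attribute, so {BookID, Shelf} is a candidate key.
No proper subset of any of these is a key, and no other minimal superkey exists.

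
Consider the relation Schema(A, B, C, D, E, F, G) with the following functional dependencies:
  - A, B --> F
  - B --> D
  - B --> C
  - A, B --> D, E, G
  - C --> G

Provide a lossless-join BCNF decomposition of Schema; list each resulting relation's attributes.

{A, B, E, F}; {B, C, D}; {C, G}

Candidate key of the original relation: {A, B}.
In {A, B, C, D, E, F, G}, {B} is not a superkey ({B}⁺ restricted to this set is {B, C, D, G}), so split on B --> C, D, G into {B, C, D, G} and {A, B, E, F}.
In {B, C, D, G}, {C} is not a superkey ({C}⁺ restricted to this set is {C, G}), so split on C --> G into {C, G} and {B, C, D}.
{C, G}: every determinant is a superkey — BCNF.
{B, C, D}: every determinant is a superkey — BCNF.
{A, B, E, F}: every determinant is a superkey — BCNF.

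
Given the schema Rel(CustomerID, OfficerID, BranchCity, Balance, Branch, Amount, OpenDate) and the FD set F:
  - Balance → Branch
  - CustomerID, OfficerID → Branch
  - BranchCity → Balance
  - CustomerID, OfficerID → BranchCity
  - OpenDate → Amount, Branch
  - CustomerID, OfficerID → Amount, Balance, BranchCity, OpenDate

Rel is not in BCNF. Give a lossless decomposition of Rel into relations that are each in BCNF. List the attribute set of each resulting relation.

{Amount, OpenDate}; {Balance, Branch}; {Balance, BranchCity}; {BranchCity, CustomerID, OfficerID, OpenDate}

Candidate key of the original relation: {CustomerID, OfficerID}.
Within {Amount, Balance, Branch, BranchCity, CustomerID, OfficerID, OpenDate}: {Balance}⁺ ∩ {Amount, Balance, Branch, BranchCity, CustomerID, OfficerID, OpenDate} = {Balance, Branch}, not the whole set, so Balance → Branch violates BCNF; decompose into {Balance, Branch} and {Amount, Balance, BranchCity, CustomerID, OfficerID, OpenDate}.
{Balance, Branch}: every determinant is a superkey — BCNF.
Within {Amount, Balance, BranchCity, CustomerID, OfficerID, OpenDate}: {BranchCity}⁺ ∩ {Amount, Balance, BranchCity, CustomerID, OfficerID, OpenDate} = {Balance, BranchCity}, not the whole set, so BranchCity → Balance violates BCNF; decompose into {Balance, BranchCity} and {Amount, BranchCity, CustomerID, OfficerID, OpenDate}.
{Balance, BranchCity}: every determinant is a superkey — BCNF.
Within {Amount, BranchCity, CustomerID, OfficerID, OpenDate}: {OpenDate}⁺ ∩ {Amount, BranchCity, CustomerID, OfficerID, OpenDate} = {Amount, OpenDate}, not the whole set, so OpenDate → Amount violates BCNF; decompose into {Amount, OpenDate} and {BranchCity, CustomerID, OfficerID, OpenDate}.
{Amount, OpenDate}: every determinant is a superkey — BCNF.
{BranchCity, CustomerID, OfficerID, OpenDate}: every determinant is a superkey — BCNF.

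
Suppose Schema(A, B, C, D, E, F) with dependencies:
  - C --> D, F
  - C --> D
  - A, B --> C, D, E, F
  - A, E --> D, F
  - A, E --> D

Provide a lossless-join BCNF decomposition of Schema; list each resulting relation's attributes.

{A, B, C, E}; {C, D, F}

Candidate key of the original relation: {A, B}.
Within {A, B, C, D, E, F}: {C}⁺ ∩ {A, B, C, D, E, F} = {C, D, F}, not the whole set, so C --> D, F violates BCNF; decompose into {C, D, F} and {A, B, C, E}.
{C, D, F}: every determinant is a superkey — BCNF.
{A, B, C, E}: every determinant is a superkey — BCNF.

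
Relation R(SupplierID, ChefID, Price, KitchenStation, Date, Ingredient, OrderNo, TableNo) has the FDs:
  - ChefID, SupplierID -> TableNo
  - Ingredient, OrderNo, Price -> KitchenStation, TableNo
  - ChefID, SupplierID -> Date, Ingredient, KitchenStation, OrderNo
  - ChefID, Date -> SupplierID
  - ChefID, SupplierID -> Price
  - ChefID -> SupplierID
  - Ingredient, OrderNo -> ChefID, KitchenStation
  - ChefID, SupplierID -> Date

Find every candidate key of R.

{ChefID} is a candidate key since {ChefID}⁺ = {ChefID, Date, Ingredient, KitchenStation, OrderNo, Price, SupplierID, TableNo} covers every attribute.
{Ingredient, OrderNo} is a candidate key since {Ingredient, OrderNo}⁺ = {ChefID, Date, Ingredient, KitchenStation, OrderNo, Price, SupplierID, TableNo} covers every attribute.
Any other superkey properly contains one of these, so there are no further candidate keys.

{ChefID}, {Ingredient, OrderNo}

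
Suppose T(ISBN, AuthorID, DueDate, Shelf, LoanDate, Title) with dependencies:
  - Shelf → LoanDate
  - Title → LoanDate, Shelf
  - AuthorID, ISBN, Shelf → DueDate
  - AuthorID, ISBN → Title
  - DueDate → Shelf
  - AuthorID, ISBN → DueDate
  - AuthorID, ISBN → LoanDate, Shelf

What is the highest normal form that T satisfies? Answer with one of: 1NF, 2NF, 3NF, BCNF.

2NF

Candidate key: {AuthorID, ISBN}. Prime attributes: {AuthorID, ISBN}.
Shelf → LoanDate breaks BCNF: {Shelf}⁺ = {LoanDate, Shelf}, so {Shelf} is not a superkey.
Shelf → LoanDate has non-prime {LoanDate} on the right and a non-superkey on the left, so 3NF fails.
Checking every proper subset of each key, none determines a non-prime attribute — 2NF is satisfied.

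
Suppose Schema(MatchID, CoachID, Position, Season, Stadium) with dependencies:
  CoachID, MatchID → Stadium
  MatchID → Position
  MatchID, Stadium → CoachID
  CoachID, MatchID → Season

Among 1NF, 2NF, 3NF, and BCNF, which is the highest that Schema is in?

1NF

Candidate keys: {CoachID, MatchID}, {MatchID, Stadium}. Prime attributes: {CoachID, MatchID, Stadium}.
For MatchID → Position we have {MatchID}⁺ = {MatchID, Position}; {MatchID} is not a superkey, so BCNF fails.
Because {Position} is non-prime and the left side of MatchID → Position is not a superkey, the relation is not in 3NF.
Since {MatchID} ⊂ {CoachID, MatchID} and {MatchID}⁺ ⊇ {Position} with {Position} non-prime, there is a partial dependency; 2NF fails.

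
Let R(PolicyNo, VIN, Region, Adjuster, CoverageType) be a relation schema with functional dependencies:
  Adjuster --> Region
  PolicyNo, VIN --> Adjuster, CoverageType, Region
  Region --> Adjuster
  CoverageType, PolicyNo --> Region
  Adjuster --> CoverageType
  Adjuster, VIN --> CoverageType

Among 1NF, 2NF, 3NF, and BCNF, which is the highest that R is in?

Candidate key: {PolicyNo, VIN}. Prime attributes: {PolicyNo, VIN}.
For Adjuster --> Region we have {Adjuster}⁺ = {Adjuster, CoverageType, Region}; {Adjuster} is not a superkey, so BCNF fails.
Adjuster --> Region determines the non-prime attribute {Region} from a non-superkey — 3NF is violated.
Checking every proper subset of each key, none determines a non-prime attribute — 2NF is satisfied.

2NF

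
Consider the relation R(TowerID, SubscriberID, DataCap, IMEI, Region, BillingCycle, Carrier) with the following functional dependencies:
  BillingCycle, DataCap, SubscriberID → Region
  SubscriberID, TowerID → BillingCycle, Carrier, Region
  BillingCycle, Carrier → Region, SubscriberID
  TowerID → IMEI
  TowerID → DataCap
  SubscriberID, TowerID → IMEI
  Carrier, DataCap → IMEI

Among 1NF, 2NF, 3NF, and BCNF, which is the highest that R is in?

Candidate keys: {BillingCycle, Carrier, TowerID}, {SubscriberID, TowerID}. Prime attributes: {BillingCycle, Carrier, SubscriberID, TowerID}.
For BillingCycle, DataCap, SubscriberID → Region we have {BillingCycle, DataCap, SubscriberID}⁺ = {BillingCycle, DataCap, Region, SubscriberID}; {BillingCycle, DataCap, SubscriberID} is not a superkey, so BCNF fails.
BillingCycle, DataCap, SubscriberID → Region has non-prime {Region} on the right and a non-superkey on the left, so 3NF fails.
Since {TowerID} ⊂ {SubscriberID, TowerID} and {TowerID}⁺ ⊇ {DataCap, IMEI} with {DataCap, IMEI} non-prime, there is a partial dependency; 2NF fails.

1NF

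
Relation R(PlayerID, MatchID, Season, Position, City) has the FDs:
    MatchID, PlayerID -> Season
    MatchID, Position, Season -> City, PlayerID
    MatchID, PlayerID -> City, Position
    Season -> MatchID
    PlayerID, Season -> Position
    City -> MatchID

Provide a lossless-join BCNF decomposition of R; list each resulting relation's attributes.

Candidate keys of the original relation: {City, PlayerID}, {MatchID, PlayerID}, {PlayerID, Season}, {Position, Season}.
In {City, MatchID, PlayerID, Position, Season}, {Season} is not a superkey ({Season}⁺ restricted to this set is {MatchID, Season}), so split on Season -> MatchID into {MatchID, Season} and {City, PlayerID, Position, Season}.
{MatchID, Season} has no BCNF violation.
{City, PlayerID, Position, Season} has no BCNF violation.

{City, PlayerID, Position, Season}; {MatchID, Season}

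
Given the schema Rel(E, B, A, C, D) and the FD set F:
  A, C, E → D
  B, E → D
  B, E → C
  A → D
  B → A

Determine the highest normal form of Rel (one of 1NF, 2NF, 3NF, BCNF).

Candidate key: {B, E}. Prime attributes: {B, E}.
For A, C, E → D we have {A, C, E}⁺ = {A, C, D, E}; {A, C, E} is not a superkey, so BCNF fails.
A, C, E → D has non-prime {D} on the right and a non-superkey on the left, so 3NF fails.
Since {B} ⊂ {B, E} and {B}⁺ ⊇ {A, D} with {A, D} non-prime, there is a partial dependency; 2NF fails.

1NF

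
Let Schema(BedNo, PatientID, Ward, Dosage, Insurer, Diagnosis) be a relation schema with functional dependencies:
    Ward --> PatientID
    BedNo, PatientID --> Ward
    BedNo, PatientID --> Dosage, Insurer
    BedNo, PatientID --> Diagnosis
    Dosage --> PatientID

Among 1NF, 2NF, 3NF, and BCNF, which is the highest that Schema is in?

3NF

Candidate keys: {BedNo, Dosage}, {BedNo, PatientID}, {BedNo, Ward}. Prime attributes: {BedNo, Dosage, PatientID, Ward}.
Ward --> PatientID: {Ward}⁺ = {PatientID, Ward}, which is not all of the attributes, so the left side is not a superkey — BCNF is violated.
But every attribute on its right side ({PatientID}) is prime, and the same holds for every other non-superkey FD, so 3NF still holds.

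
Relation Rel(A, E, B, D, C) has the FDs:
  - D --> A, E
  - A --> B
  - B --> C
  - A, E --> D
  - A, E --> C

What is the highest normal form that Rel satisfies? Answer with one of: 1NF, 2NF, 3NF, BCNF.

Candidate keys: {A, E}, {D}. Prime attributes: {A, D, E}.
A --> B: {A}⁺ = {A, B, C}, which is not all of the attributes, so the left side is not a superkey — BCNF is violated.
A --> B determines the non-prime attribute {B} from a non-superkey — 3NF is violated.
The proper key subset {A} of {A, E} determines non-prime {B, C}, so the relation is not even in 2NF.

1NF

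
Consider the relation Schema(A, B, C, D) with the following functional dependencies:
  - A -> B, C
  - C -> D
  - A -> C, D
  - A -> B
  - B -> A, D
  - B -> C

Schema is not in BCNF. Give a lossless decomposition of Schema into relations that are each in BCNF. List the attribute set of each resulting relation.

{A, B, C}; {C, D}

Candidate keys of the original relation: {A}, {B}.
{A, B, C, D}: {C} determines {C, D} here but is not a superkey — split on C -> D, giving {C, D} and {A, B, C}.
{C, D} is in BCNF.
{A, B, C} is in BCNF.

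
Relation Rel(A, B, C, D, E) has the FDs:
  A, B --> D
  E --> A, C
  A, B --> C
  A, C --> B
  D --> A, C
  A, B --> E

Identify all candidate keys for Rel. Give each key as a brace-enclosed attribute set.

Closure of {D} is {A, B, C, D, E}, the whole schema; {D} is a candidate key.
Closure of {E} is {A, B, C, D, E}, the whole schema; {E} is a candidate key.
Closure of {A, B} is {A, B, C, D, E}, the whole schema; {A, B} is a candidate key.
Closure of {A, C} is {A, B, C, D, E}, the whole schema; {A, C} is a candidate key.
Any other superkey properly contains one of these, so there are no further candidate keys.

{A, B}, {A, C}, {D}, {E}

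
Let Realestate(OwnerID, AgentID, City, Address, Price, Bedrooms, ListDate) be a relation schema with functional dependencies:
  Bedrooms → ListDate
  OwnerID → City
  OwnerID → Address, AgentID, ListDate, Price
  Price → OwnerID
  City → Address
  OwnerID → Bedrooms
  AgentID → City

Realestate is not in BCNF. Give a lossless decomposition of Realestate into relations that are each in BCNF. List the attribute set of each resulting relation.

Candidate keys of the original relation: {OwnerID}, {Price}.
In {Address, AgentID, Bedrooms, City, ListDate, OwnerID, Price}, {Bedrooms} is not a superkey ({Bedrooms}⁺ restricted to this set is {Bedrooms, ListDate}), so split on Bedrooms → ListDate into {Bedrooms, ListDate} and {Address, AgentID, Bedrooms, City, OwnerID, Price}.
{Bedrooms, ListDate}: every determinant is a superkey — BCNF.
In {Address, AgentID, Bedrooms, City, OwnerID, Price}, {City} is not a superkey ({City}⁺ restricted to this set is {Address, City}), so split on City → Address into {Address, City} and {AgentID, Bedrooms, City, OwnerID, Price}.
{Address, City}: every determinant is a superkey — BCNF.
In {AgentID, Bedrooms, City, OwnerID, Price}, {AgentID} is not a superkey ({AgentID}⁺ restricted to this set is {AgentID, City}), so split on AgentID → City into {AgentID, City} and {AgentID, Bedrooms, OwnerID, Price}.
{AgentID, City}: every determinant is a superkey — BCNF.
{AgentID, Bedrooms, OwnerID, Price}: every determinant is a superkey — BCNF.

{Address, City}; {AgentID, Bedrooms, OwnerID, Price}; {AgentID, City}; {Bedrooms, ListDate}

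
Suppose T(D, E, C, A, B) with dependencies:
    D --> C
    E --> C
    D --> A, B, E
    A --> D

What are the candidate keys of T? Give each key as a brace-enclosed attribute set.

Closure of {A} is {A, B, C, D, E}, the whole schema; {A} is a candidate key.
Closure of {D} is {A, B, C, D, E}, the whole schema; {D} is a candidate key.
Any other superkey properly contains one of these, so there are no further candidate keys.

{A}, {D}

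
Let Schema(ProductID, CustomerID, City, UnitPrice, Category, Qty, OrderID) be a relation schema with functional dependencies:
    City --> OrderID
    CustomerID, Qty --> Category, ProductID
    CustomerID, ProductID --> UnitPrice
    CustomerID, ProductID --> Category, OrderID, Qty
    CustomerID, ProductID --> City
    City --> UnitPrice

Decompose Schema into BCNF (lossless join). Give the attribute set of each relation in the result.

{Category, City, CustomerID, ProductID, Qty}; {City, OrderID, UnitPrice}

Candidate keys of the original relation: {CustomerID, ProductID}, {CustomerID, Qty}.
In {Category, City, CustomerID, OrderID, ProductID, Qty, UnitPrice}, {City} is not a superkey ({City}⁺ restricted to this set is {City, OrderID, UnitPrice}), so split on City --> OrderID, UnitPrice into {City, OrderID, UnitPrice} and {Category, City, CustomerID, ProductID, Qty}.
{City, OrderID, UnitPrice} is in BCNF.
{Category, City, CustomerID, ProductID, Qty} is in BCNF.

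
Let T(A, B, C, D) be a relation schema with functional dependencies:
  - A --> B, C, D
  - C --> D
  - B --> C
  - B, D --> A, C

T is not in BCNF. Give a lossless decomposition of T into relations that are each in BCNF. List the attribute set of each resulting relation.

{A, B, C}; {C, D}

Candidate keys of the original relation: {A}, {B}.
Within {A, B, C, D}: {C}⁺ ∩ {A, B, C, D} = {C, D}, not the whole set, so C --> D violates BCNF; decompose into {C, D} and {A, B, C}.
{C, D} is in BCNF.
{A, B, C} is in BCNF.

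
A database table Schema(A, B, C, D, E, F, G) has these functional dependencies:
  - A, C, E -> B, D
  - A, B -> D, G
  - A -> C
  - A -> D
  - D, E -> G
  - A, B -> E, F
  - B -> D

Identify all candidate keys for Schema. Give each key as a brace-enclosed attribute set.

Attributes never on any right-hand side: {A} — every candidate key must contain it.
{A, B}⁺ = {A, B, C, D, E, F, G}, which is every attribute, so {A, B} is a candidate key.
{A, E}⁺ = {A, B, C, D, E, F, G}, which is every attribute, so {A, E} is a candidate key.
These are minimal and exhaustive — every other superkey contains one of them.

{A, B}, {A, E}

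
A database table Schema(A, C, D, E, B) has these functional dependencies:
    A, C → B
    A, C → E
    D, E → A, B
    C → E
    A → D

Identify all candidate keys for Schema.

{C} never appears on the right of any FD, so every key must include it.
{A, C}⁺ = {A, B, C, D, E} — all of the relation — so {A, C} is a candidate key.
{C, D}⁺ = {A, B, C, D, E} — all of the relation — so {C, D} is a candidate key.
Any other superkey properly contains one of these, so there are no further candidate keys.

{A, C}, {C, D}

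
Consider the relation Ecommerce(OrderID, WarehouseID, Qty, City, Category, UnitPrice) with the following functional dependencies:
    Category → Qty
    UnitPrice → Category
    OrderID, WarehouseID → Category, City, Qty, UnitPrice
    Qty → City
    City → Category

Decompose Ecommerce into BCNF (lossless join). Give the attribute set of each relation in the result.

{Category, City, Qty}; {Category, UnitPrice}; {OrderID, UnitPrice, WarehouseID}

Candidate key of the original relation: {OrderID, WarehouseID}.
{Category, City, OrderID, Qty, UnitPrice, WarehouseID}: {Category} determines {Category, City, Qty} here but is not a superkey — split on Category → City, Qty, giving {Category, City, Qty} and {Category, OrderID, UnitPrice, WarehouseID}.
{Category, City, Qty} is in BCNF.
{Category, OrderID, UnitPrice, WarehouseID}: {UnitPrice} determines {Category, UnitPrice} here but is not a superkey — split on UnitPrice → Category, giving {Category, UnitPrice} and {OrderID, UnitPrice, WarehouseID}.
{Category, UnitPrice} is in BCNF.
{OrderID, UnitPrice, WarehouseID} is in BCNF.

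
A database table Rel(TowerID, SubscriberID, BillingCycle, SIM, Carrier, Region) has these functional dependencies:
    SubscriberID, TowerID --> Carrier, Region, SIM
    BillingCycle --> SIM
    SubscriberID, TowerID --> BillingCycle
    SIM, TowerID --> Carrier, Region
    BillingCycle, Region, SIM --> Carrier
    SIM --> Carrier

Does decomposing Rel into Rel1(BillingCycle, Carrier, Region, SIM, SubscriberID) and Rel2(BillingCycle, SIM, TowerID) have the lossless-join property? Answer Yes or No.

No

Rel1 ∩ Rel2 = {BillingCycle, SIM}; its closure under F is {BillingCycle, Carrier, SIM}.
Rel1 ⊄ {BillingCycle, Carrier, SIM} and Rel2 ⊄ {BillingCycle, Carrier, SIM}, so the split is lossy.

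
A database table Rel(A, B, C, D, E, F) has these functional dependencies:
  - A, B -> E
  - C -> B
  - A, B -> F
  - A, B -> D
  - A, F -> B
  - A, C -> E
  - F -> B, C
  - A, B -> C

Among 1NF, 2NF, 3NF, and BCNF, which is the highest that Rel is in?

Candidate keys: {A, B}, {A, C}, {A, F}. Prime attributes: {A, B, C, F}.
C -> B: {C}⁺ = {B, C}, which is not all of the attributes, so the left side is not a superkey — BCNF is violated.
Its right-hand attributes {B} are all prime, as are those of every other non-superkey FD — the relation is in 3NF.

3NF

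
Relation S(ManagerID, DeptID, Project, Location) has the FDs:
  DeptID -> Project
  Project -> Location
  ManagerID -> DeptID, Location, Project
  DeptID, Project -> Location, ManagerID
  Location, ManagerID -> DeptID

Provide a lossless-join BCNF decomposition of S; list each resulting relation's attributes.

Candidate keys of the original relation: {DeptID}, {ManagerID}.
Within {DeptID, Location, ManagerID, Project}: {Project}⁺ ∩ {DeptID, Location, ManagerID, Project} = {Location, Project}, not the whole set, so Project -> Location violates BCNF; decompose into {Location, Project} and {DeptID, ManagerID, Project}.
{Location, Project} has no BCNF violation.
{DeptID, ManagerID, Project} has no BCNF violation.

{DeptID, ManagerID, Project}; {Location, Project}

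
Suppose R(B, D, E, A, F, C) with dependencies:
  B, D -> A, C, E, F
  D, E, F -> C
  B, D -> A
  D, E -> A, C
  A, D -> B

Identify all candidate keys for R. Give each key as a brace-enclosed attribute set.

Attributes never on any right-hand side: {D} — every candidate key must contain it.
{A, D}⁺ = {A, B, C, D, E, F}, which is every attribute, so {A, D} is a candidate key.
{B, D}⁺ = {A, B, C, D, E, F}, which is every attribute, so {B, D} is a candidate key.
{D, E}⁺ = {A, B, C, D, E, F}, which is every attribute, so {D, E} is a candidate key.
These are minimal and exhaustive — every other superkey contains one of them.

{A, D}, {B, D}, {D, E}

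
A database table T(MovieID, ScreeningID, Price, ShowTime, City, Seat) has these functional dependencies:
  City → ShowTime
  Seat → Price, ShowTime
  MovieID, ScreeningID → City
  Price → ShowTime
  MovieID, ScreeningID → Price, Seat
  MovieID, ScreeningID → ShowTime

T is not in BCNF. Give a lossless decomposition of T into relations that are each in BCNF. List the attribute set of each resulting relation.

{City, MovieID, ScreeningID, Seat}; {City, ShowTime}; {Price, Seat}

Candidate key of the original relation: {MovieID, ScreeningID}.
Within {City, MovieID, Price, ScreeningID, Seat, ShowTime}: {City}⁺ ∩ {City, MovieID, Price, ScreeningID, Seat, ShowTime} = {City, ShowTime}, not the whole set, so City → ShowTime violates BCNF; decompose into {City, ShowTime} and {City, MovieID, Price, ScreeningID, Seat}.
{City, ShowTime}: every determinant is a superkey — BCNF.
Within {City, MovieID, Price, ScreeningID, Seat}: {Seat}⁺ ∩ {City, MovieID, Price, ScreeningID, Seat} = {Price, Seat}, not the whole set, so Seat → Price violates BCNF; decompose into {Price, Seat} and {City, MovieID, ScreeningID, Seat}.
{Price, Seat}: every determinant is a superkey — BCNF.
{City, MovieID, ScreeningID, Seat}: every determinant is a superkey — BCNF.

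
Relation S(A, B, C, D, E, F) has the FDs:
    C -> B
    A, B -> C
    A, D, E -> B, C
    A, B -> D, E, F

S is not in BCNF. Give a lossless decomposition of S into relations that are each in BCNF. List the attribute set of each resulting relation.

{A, C, D, E, F}; {B, C}

Candidate keys of the original relation: {A, B}, {A, C}, {A, D, E}.
In {A, B, C, D, E, F}, {C} is not a superkey ({C}⁺ restricted to this set is {B, C}), so split on C -> B into {B, C} and {A, C, D, E, F}.
{B, C} is in BCNF.
{A, C, D, E, F} is in BCNF.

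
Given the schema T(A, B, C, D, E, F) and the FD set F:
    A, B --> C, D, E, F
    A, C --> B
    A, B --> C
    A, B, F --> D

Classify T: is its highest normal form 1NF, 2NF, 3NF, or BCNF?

Candidate keys: {A, B}, {A, C}. Prime attributes: {A, B, C}.
The left-hand side of every FD is a superkey, so BCNF is satisfied.

BCNF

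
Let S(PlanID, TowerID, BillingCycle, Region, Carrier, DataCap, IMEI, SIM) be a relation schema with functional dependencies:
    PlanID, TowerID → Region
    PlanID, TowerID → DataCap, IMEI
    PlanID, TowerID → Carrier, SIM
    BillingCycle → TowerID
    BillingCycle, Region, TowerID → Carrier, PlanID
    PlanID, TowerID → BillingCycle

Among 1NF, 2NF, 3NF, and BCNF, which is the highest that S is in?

Candidate keys: {BillingCycle, PlanID}, {BillingCycle, Region}, {PlanID, TowerID}. Prime attributes: {BillingCycle, PlanID, Region, TowerID}.
BillingCycle → TowerID: {BillingCycle}⁺ = {BillingCycle, TowerID}, which is not all of the attributes, so the left side is not a superkey — BCNF is violated.
But every attribute on its right side ({TowerID}) is prime, and the same holds for every other non-superkey FD, so 3NF still holds.

3NF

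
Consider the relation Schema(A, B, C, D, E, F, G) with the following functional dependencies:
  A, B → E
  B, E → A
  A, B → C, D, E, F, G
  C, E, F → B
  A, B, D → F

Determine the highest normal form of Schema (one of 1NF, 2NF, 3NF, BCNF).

BCNF

Candidate keys: {A, B}, {B, E}, {C, E, F}. Prime attributes: {A, B, C, E, F}.
Every FD has a superkey on the left, so the relation is in BCNF.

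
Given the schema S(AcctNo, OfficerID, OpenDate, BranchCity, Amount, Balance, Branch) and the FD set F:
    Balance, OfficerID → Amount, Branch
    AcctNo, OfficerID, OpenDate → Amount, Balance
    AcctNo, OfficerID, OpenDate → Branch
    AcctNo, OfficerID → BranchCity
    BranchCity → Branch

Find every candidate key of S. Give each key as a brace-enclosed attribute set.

{AcctNo, OfficerID, OpenDate}

{AcctNo, OfficerID, OpenDate} never appear on the right of any FD, so every key must include all of them.
Closure of {AcctNo, OfficerID, OpenDate} is {AcctNo, Amount, Balance, Branch, BranchCity, OfficerID, OpenDate}, the whole schema; {AcctNo, OfficerID, OpenDate} is a candidate key.
Every other attribute set either contains this one or has a smaller closure.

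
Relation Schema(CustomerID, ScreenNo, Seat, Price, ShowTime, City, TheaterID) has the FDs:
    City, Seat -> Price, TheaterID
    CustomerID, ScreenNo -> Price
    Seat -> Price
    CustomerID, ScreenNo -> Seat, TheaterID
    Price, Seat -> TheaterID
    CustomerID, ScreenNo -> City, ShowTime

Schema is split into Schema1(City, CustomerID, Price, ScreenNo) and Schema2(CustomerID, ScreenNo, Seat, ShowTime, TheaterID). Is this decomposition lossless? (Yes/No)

Yes

Schema1 ∩ Schema2 = {CustomerID, ScreenNo}; its closure under F is {City, CustomerID, Price, ScreenNo, Seat, ShowTime, TheaterID}.
This includes all of Schema1, so the common attributes are a superkey of Schema1 — the join is lossless.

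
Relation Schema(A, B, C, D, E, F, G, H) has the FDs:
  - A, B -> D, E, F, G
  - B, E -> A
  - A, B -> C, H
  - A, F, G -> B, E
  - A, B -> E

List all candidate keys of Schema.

{A, B}, {A, F, G}, {B, E}

Closure of {A, B} is {A, B, C, D, E, F, G, H}, the whole schema; {A, B} is a candidate key.
Closure of {B, E} is {A, B, C, D, E, F, G, H}, the whole schema; {B, E} is a candidate key.
Closure of {A, F, G} is {A, B, C, D, E, F, G, H}, the whole schema; {A, F, G} is a candidate key.
Any other superkey properly contains one of these, so there are no further candidate keys.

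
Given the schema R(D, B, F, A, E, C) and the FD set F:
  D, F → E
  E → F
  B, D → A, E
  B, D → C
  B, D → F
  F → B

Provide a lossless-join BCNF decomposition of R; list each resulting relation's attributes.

Candidate keys of the original relation: {B, D}, {D, E}, {D, F}.
Within {A, B, C, D, E, F}: {E}⁺ ∩ {A, B, C, D, E, F} = {B, E, F}, not the whole set, so E → B, F violates BCNF; decompose into {B, E, F} and {A, C, D, E}.
Within {B, E, F}: {F}⁺ ∩ {B, E, F} = {B, F}, not the whole set, so F → B violates BCNF; decompose into {B, F} and {E, F}.
{B, F} is in BCNF.
{E, F} is in BCNF.
{A, C, D, E} is in BCNF.

{A, C, D, E}; {B, F}; {E, F}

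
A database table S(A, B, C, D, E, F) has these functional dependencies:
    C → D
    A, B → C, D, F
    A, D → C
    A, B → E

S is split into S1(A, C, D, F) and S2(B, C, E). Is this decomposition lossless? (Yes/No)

No

The shared attributes are {C} and {C}⁺ = {C, D}.
S1 ⊄ {C, D} and S2 ⊄ {C, D}, so the split is lossy.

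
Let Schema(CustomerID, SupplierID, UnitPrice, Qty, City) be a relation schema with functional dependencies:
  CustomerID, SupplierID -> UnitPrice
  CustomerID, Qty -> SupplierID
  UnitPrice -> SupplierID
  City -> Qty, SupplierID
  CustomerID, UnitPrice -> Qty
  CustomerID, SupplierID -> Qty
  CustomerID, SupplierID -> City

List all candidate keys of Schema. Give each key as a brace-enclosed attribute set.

{City, CustomerID}, {CustomerID, Qty}, {CustomerID, SupplierID}, {CustomerID, UnitPrice}

Attributes never on any right-hand side: {CustomerID} — every candidate key must contain it.
{City, CustomerID}⁺ = {City, CustomerID, Qty, SupplierID, UnitPrice} — all of the relation — so {City, CustomerID} is a candidate key.
{CustomerID, Qty}⁺ = {City, CustomerID, Qty, SupplierID, UnitPrice} — all of the relation — so {CustomerID, Qty} is a candidate key.
{CustomerID, SupplierID}⁺ = {City, CustomerID, Qty, SupplierID, UnitPrice} — all of the relation — so {CustomerID, SupplierID} is a candidate key.
{CustomerID, UnitPrice}⁺ = {City, CustomerID, Qty, SupplierID, UnitPrice} — all of the relation — so {CustomerID, UnitPrice} is a candidate key.
These are minimal and exhaustive — every other superkey contains one of them.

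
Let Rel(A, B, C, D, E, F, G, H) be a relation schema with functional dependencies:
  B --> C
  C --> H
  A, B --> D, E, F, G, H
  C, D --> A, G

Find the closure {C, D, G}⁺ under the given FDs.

Start with {C, D, G}.
C --> H applies; add {H} → now {C, D, G, H}.
C, D --> A, G applies; add {A} → now {A, C, D, G, H}.
No further FD applies.

{A, C, D, G, H}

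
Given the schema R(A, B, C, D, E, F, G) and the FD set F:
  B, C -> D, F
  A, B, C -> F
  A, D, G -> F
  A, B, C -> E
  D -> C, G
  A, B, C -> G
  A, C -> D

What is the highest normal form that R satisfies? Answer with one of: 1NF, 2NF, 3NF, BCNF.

Candidate keys: {A, B, C}, {A, B, D}. Prime attributes: {A, B, C, D}.
B, C -> D, F: {B, C}⁺ = {B, C, D, F, G}, which is not all of the attributes, so the left side is not a superkey — BCNF is violated.
Because {F} is non-prime and the left side of B, C -> D, F is not a superkey, the relation is not in 3NF.
Since {A, C} ⊂ {A, B, C} and {A, C}⁺ ⊇ {F, G} with {F, G} non-prime, there is a partial dependency; 2NF fails.

1NF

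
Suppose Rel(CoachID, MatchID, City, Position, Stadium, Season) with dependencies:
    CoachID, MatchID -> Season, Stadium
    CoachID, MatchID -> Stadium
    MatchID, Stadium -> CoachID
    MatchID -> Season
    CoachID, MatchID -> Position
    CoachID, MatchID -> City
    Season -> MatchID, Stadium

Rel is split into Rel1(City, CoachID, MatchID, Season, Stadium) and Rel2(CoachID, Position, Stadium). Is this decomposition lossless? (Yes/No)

No

The shared attributes are {CoachID, Stadium} and {CoachID, Stadium}⁺ = {CoachID, Stadium}.
The closure covers neither Rel1 nor Rel2 entirely; the join is not lossless.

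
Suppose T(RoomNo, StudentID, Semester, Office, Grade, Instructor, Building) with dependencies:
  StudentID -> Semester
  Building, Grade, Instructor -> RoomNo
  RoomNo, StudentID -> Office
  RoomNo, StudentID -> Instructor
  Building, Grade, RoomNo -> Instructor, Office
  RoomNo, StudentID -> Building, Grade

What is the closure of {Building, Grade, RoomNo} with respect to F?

{Building, Grade, Instructor, Office, RoomNo}

Start with {Building, Grade, RoomNo}.
Building, Grade, RoomNo -> Instructor, Office applies; add {Instructor, Office} → now {Building, Grade, Instructor, Office, RoomNo}.
No further FD applies.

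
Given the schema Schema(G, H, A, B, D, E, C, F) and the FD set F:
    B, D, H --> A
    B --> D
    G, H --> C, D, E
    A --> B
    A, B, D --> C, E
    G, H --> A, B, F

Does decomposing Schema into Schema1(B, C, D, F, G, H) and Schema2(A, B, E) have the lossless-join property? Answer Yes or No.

Schema1 ∩ Schema2 = {B}; its closure under F is {B, D}.
Neither Schema1 nor Schema2 is contained in that closure, so the decomposition is lossy.

No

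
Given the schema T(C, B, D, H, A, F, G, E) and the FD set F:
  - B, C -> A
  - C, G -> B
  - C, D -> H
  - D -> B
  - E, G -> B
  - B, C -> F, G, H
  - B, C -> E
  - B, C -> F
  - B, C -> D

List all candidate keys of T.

No FD produces {C}, so it must be in every candidate key.
Closure of {B, C} is {A, B, C, D, E, F, G, H}, the whole schema; {B, C} is a candidate key.
Closure of {C, D} is {A, B, C, D, E, F, G, H}, the whole schema; {C, D} is a candidate key.
Closure of {C, G} is {A, B, C, D, E, F, G, H}, the whole schema; {C, G} is a candidate key.
No proper subset of any of these is a key, and no other minimal superkey exists.

{B, C}, {C, D}, {C, G}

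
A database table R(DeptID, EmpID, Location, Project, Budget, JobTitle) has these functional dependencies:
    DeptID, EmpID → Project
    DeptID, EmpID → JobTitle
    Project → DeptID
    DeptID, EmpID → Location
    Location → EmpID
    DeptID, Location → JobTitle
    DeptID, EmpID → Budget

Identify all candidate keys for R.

{DeptID, EmpID}, {DeptID, Location}, {EmpID, Project}, {Location, Project}

{DeptID, EmpID}⁺ = {Budget, DeptID, EmpID, JobTitle, Location, Project}, which is every attribute, so {DeptID, EmpID} is a candidate key.
{DeptID, Location}⁺ = {Budget, DeptID, EmpID, JobTitle, Location, Project}, which is every attribute, so {DeptID, Location} is a candidate key.
{EmpID, Project}⁺ = {Budget, DeptID, EmpID, JobTitle, Location, Project}, which is every attribute, so {EmpID, Project} is a candidate key.
{Location, Project}⁺ = {Budget, DeptID, EmpID, JobTitle, Location, Project}, which is every attribute, so {Location, Project} is a candidate key.
No proper subset of any of these is a key, and no other minimal superkey exists.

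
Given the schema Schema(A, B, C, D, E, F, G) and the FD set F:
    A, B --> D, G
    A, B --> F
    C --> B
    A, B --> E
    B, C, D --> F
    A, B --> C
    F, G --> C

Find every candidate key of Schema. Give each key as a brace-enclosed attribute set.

{A, B}, {A, C}, {A, F, G}

Attributes never on any right-hand side: {A} — every candidate key must contain it.
Closure of {A, B} is {A, B, C, D, E, F, G}, the whole schema; {A, B} is a candidate key.
Closure of {A, C} is {A, B, C, D, E, F, G}, the whole schema; {A, C} is a candidate key.
Closure of {A, F, G} is {A, B, C, D, E, F, G}, the whole schema; {A, F, G} is a candidate key.
No proper subset of any of these is a key, and no other minimal superkey exists.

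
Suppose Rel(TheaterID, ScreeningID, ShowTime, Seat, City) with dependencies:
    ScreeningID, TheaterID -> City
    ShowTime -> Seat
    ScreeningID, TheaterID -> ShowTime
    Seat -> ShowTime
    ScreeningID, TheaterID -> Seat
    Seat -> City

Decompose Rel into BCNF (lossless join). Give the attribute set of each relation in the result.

{City, Seat, ShowTime}; {ScreeningID, ShowTime, TheaterID}

Candidate key of the original relation: {ScreeningID, TheaterID}.
{City, ScreeningID, Seat, ShowTime, TheaterID}: {ShowTime} determines {City, Seat, ShowTime} here but is not a superkey — split on ShowTime -> City, Seat, giving {City, Seat, ShowTime} and {ScreeningID, ShowTime, TheaterID}.
{City, Seat, ShowTime} is in BCNF.
{ScreeningID, ShowTime, TheaterID} is in BCNF.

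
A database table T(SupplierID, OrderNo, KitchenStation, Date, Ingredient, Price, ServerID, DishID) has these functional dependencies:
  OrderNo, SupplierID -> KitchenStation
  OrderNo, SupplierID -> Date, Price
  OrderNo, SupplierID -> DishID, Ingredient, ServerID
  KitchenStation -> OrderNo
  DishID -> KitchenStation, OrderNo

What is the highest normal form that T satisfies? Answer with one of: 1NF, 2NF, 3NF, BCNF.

3NF

Candidate keys: {DishID, SupplierID}, {KitchenStation, SupplierID}, {OrderNo, SupplierID}. Prime attributes: {DishID, KitchenStation, OrderNo, SupplierID}.
KitchenStation -> OrderNo breaks BCNF: {KitchenStation}⁺ = {KitchenStation, OrderNo}, so {KitchenStation} is not a superkey.
Since {OrderNo} ⊆ prime attributes and every other non-superkey FD also has a prime right side, the schema is in 3NF.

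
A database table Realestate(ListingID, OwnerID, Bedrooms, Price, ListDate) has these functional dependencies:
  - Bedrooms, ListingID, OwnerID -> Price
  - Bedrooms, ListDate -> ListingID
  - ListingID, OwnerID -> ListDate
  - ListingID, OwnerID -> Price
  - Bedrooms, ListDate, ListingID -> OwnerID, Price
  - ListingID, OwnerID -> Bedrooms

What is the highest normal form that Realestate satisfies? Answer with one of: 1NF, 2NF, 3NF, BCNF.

Candidate keys: {Bedrooms, ListDate}, {ListingID, OwnerID}. Prime attributes: {Bedrooms, ListDate, ListingID, OwnerID}.
The left-hand side of every FD is a superkey, so BCNF is satisfied.

BCNF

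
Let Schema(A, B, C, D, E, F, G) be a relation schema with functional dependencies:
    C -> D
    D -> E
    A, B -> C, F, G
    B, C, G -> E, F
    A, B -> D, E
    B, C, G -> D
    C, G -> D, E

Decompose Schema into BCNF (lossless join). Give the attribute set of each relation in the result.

Candidate key of the original relation: {A, B}.
In {A, B, C, D, E, F, G}, {C} is not a superkey ({C}⁺ restricted to this set is {C, D, E}), so split on C -> D, E into {C, D, E} and {A, B, C, F, G}.
In {C, D, E}, {D} is not a superkey ({D}⁺ restricted to this set is {D, E}), so split on D -> E into {D, E} and {C, D}.
{D, E}: every determinant is a superkey — BCNF.
{C, D}: every determinant is a superkey — BCNF.
In {A, B, C, F, G}, {B, C, G} is not a superkey ({B, C, G}⁺ restricted to this set is {B, C, F, G}), so split on B, C, G -> F into {B, C, F, G} and {A, B, C, G}.
{B, C, F, G}: every determinant is a superkey — BCNF.
{A, B, C, G}: every determinant is a superkey — BCNF.

{A, B, C, G}; {B, C, F, G}; {C, D}; {D, E}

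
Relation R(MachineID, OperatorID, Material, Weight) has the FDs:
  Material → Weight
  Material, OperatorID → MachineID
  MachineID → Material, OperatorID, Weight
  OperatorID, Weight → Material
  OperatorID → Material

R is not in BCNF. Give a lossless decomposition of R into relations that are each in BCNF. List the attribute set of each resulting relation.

Candidate keys of the original relation: {MachineID}, {OperatorID}.
In {MachineID, Material, OperatorID, Weight}, {Material} is not a superkey ({Material}⁺ restricted to this set is {Material, Weight}), so split on Material → Weight into {Material, Weight} and {MachineID, Material, OperatorID}.
{Material, Weight} is in BCNF.
{MachineID, Material, OperatorID} is in BCNF.

{MachineID, Material, OperatorID}; {Material, Weight}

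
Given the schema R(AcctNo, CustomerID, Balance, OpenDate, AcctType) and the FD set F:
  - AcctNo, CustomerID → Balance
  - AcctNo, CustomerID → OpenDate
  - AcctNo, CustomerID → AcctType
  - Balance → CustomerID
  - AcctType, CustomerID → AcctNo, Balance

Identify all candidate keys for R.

{AcctNo, Balance}, {AcctNo, CustomerID}, {AcctType, Balance}, {AcctType, CustomerID}

{AcctNo, Balance}⁺ = {AcctNo, AcctType, Balance, CustomerID, OpenDate} — all of the relation — so {AcctNo, Balance} is a candidate key.
{AcctNo, CustomerID}⁺ = {AcctNo, AcctType, Balance, CustomerID, OpenDate} — all of the relation — so {AcctNo, CustomerID} is a candidate key.
{AcctType, Balance}⁺ = {AcctNo, AcctType, Balance, CustomerID, OpenDate} — all of the relation — so {AcctType, Balance} is a candidate key.
{AcctType, CustomerID}⁺ = {AcctNo, AcctType, Balance, CustomerID, OpenDate} — all of the relation — so {AcctType, CustomerID} is a candidate key.
Any other superkey properly contains one of these, so there are no further candidate keys.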